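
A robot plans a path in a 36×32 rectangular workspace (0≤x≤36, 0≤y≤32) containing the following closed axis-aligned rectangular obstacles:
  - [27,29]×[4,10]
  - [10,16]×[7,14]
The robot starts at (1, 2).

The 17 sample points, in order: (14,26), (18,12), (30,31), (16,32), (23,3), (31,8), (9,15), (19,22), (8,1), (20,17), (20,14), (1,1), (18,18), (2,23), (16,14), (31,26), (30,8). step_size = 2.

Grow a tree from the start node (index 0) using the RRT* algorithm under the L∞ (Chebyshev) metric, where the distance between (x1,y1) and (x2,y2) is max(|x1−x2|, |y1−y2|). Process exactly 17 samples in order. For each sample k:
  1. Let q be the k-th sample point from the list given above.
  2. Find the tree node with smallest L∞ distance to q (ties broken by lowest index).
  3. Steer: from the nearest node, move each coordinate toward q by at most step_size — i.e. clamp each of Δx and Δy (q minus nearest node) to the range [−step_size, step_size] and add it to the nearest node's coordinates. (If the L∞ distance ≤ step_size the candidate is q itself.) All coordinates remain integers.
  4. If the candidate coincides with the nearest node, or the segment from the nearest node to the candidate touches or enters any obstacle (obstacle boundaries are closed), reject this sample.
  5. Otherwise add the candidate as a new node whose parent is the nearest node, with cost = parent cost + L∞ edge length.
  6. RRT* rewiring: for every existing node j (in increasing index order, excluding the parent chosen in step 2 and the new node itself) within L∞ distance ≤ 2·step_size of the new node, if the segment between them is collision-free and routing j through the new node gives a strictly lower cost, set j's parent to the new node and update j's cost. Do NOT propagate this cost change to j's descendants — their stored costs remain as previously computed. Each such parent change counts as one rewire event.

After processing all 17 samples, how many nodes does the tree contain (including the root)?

Node count: 9

1. q=(14,26) nearest=0 d=24 new=(3,4) → add node 1 parent=0 cost=2
2. q=(18,12) nearest=1 d=15 new=(5,6) → add node 2 parent=1 cost=4
3. q=(30,31) nearest=2 d=25 new=(7,8) → add node 3 parent=2 cost=6
4. q=(16,32) nearest=3 d=24 new=(9,10) → add node 4 parent=3 cost=8
5. q=(23,3) nearest=4 d=14 new=(11,8) → blocked by [10,16]×[7,14], reject
6. q=(31,8) nearest=4 d=22 new=(11,8) → blocked by [10,16]×[7,14], reject
7. q=(9,15) nearest=4 d=5 new=(9,12) → add node 5 parent=4 cost=10
8. q=(19,22) nearest=5 d=10 new=(11,14) → blocked by [10,16]×[7,14], reject
9. q=(8,1) nearest=1 d=5 new=(5,2) → add node 6 parent=1 cost=4
10. q=(20,17) nearest=4 d=11 new=(11,12) → blocked by [10,16]×[7,14], reject
11. q=(20,14) nearest=4 d=11 new=(11,12) → blocked by [10,16]×[7,14], reject
12. q=(1,1) nearest=0 d=1 new=(1,1) → add node 7 parent=0 cost=1
13. q=(18,18) nearest=4 d=9 new=(11,12) → blocked by [10,16]×[7,14], reject
14. q=(2,23) nearest=5 d=11 new=(7,14) → add node 8 parent=5 cost=12
15. q=(16,14) nearest=4 d=7 new=(11,12) → blocked by [10,16]×[7,14], reject
16. q=(31,26) nearest=4 d=22 new=(11,12) → blocked by [10,16]×[7,14], reject
17. q=(30,8) nearest=4 d=21 new=(11,8) → blocked by [10,16]×[7,14], reject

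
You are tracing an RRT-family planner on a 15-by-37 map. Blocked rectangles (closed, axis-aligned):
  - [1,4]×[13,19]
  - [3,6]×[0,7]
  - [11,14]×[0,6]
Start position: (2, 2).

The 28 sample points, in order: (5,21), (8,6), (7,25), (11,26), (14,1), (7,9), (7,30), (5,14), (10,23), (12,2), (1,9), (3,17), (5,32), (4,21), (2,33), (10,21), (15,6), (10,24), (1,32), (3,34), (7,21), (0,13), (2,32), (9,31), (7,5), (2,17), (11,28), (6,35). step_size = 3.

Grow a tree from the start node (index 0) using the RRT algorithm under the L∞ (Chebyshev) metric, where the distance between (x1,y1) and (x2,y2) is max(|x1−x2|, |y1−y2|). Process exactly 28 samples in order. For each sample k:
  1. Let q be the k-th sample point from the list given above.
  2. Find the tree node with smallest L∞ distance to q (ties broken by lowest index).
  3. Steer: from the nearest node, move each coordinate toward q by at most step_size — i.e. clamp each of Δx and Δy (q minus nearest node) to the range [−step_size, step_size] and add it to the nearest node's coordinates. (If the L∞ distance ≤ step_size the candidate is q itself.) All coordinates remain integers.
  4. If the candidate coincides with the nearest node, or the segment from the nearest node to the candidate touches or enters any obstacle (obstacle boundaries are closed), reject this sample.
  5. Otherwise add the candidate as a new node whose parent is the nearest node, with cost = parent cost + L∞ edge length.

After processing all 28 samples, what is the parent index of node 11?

Parent of node 11: 8

1. q=(5,21) nearest=0 d=19 new=(5,5) → blocked by [3,6]×[0,7], reject
2. q=(8,6) nearest=0 d=6 new=(5,5) → blocked by [3,6]×[0,7], reject
3. q=(7,25) nearest=0 d=23 new=(5,5) → blocked by [3,6]×[0,7], reject
4. q=(11,26) nearest=0 d=24 new=(5,5) → blocked by [3,6]×[0,7], reject
5. q=(14,1) nearest=0 d=12 new=(5,1) → blocked by [3,6]×[0,7], reject
6. q=(7,9) nearest=0 d=7 new=(5,5) → blocked by [3,6]×[0,7], reject
7. q=(7,30) nearest=0 d=28 new=(5,5) → blocked by [3,6]×[0,7], reject
8. q=(5,14) nearest=0 d=12 new=(5,5) → blocked by [3,6]×[0,7], reject
9. q=(10,23) nearest=0 d=21 new=(5,5) → blocked by [3,6]×[0,7], reject
10. q=(12,2) nearest=0 d=10 new=(5,2) → blocked by [3,6]×[0,7], reject
11. q=(1,9) nearest=0 d=7 new=(1,5) → add node 1 parent=0 cost=3
12. q=(3,17) nearest=1 d=12 new=(3,8) → add node 2 parent=1 cost=6
13. q=(5,32) nearest=2 d=24 new=(5,11) → add node 3 parent=2 cost=9
14. q=(4,21) nearest=3 d=10 new=(4,14) → blocked by [1,4]×[13,19], reject
15. q=(2,33) nearest=3 d=22 new=(2,14) → blocked by [1,4]×[13,19], reject
16. q=(10,21) nearest=3 d=10 new=(8,14) → add node 4 parent=3 cost=12
17. q=(15,6) nearest=4 d=8 new=(11,11) → add node 5 parent=4 cost=15
18. q=(10,24) nearest=4 d=10 new=(10,17) → add node 6 parent=4 cost=15
19. q=(1,32) nearest=6 d=15 new=(7,20) → add node 7 parent=6 cost=18
20. q=(3,34) nearest=7 d=14 new=(4,23) → add node 8 parent=7 cost=21
21. q=(7,21) nearest=7 d=1 new=(7,21) → add node 9 parent=7 cost=19
22. q=(0,13) nearest=2 d=5 new=(0,11) → add node 10 parent=2 cost=9
23. q=(2,32) nearest=8 d=9 new=(2,26) → add node 11 parent=8 cost=24
24. q=(9,31) nearest=11 d=7 new=(5,29) → add node 12 parent=11 cost=27
25. q=(7,5) nearest=2 d=4 new=(6,5) → blocked by [3,6]×[0,7], reject
26. q=(2,17) nearest=7 d=5 new=(4,17) → blocked by [1,4]×[13,19], reject
27. q=(11,28) nearest=12 d=6 new=(8,28) → add node 13 parent=12 cost=30
28. q=(6,35) nearest=12 d=6 new=(6,32) → add node 14 parent=12 cost=30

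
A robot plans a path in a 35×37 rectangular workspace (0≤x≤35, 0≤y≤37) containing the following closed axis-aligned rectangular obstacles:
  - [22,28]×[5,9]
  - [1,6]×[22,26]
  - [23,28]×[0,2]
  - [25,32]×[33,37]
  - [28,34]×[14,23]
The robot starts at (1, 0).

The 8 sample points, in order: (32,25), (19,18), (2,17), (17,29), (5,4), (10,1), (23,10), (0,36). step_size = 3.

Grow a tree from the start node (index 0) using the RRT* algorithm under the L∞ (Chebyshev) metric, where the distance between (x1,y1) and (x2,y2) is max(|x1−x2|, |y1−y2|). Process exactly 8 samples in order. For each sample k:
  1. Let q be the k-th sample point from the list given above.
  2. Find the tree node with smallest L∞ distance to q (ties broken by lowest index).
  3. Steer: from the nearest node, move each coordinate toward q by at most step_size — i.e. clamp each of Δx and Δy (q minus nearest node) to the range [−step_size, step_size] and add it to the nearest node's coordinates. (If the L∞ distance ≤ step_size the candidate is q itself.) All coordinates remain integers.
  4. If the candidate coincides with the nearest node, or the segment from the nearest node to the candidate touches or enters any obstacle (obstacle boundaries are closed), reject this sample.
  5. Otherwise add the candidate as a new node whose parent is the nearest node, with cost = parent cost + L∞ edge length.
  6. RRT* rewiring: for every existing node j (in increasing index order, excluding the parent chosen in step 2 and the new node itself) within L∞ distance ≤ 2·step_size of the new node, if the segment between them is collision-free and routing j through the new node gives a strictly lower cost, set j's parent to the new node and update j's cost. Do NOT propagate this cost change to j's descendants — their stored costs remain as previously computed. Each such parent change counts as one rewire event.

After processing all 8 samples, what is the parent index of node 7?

Parent of node 7: 6

1. q=(32,25) nearest=0 d=31 new=(4,3) → add node 1 parent=0 cost=3
2. q=(19,18) nearest=1 d=15 new=(7,6) → add node 2 parent=1 cost=6
3. q=(2,17) nearest=2 d=11 new=(4,9) → add node 3 parent=2 cost=9
4. q=(17,29) nearest=3 d=20 new=(7,12) → add node 4 parent=3 cost=12
5. q=(5,4) nearest=1 d=1 new=(5,4) → add node 5 parent=1 cost=4
6. q=(10,1) nearest=2 d=5 new=(10,3) → add node 6 parent=2 cost=9
7. q=(23,10) nearest=6 d=13 new=(13,6) → add node 7 parent=6 cost=12
8. q=(0,36) nearest=4 d=24 new=(4,15) → add node 8 parent=4 cost=15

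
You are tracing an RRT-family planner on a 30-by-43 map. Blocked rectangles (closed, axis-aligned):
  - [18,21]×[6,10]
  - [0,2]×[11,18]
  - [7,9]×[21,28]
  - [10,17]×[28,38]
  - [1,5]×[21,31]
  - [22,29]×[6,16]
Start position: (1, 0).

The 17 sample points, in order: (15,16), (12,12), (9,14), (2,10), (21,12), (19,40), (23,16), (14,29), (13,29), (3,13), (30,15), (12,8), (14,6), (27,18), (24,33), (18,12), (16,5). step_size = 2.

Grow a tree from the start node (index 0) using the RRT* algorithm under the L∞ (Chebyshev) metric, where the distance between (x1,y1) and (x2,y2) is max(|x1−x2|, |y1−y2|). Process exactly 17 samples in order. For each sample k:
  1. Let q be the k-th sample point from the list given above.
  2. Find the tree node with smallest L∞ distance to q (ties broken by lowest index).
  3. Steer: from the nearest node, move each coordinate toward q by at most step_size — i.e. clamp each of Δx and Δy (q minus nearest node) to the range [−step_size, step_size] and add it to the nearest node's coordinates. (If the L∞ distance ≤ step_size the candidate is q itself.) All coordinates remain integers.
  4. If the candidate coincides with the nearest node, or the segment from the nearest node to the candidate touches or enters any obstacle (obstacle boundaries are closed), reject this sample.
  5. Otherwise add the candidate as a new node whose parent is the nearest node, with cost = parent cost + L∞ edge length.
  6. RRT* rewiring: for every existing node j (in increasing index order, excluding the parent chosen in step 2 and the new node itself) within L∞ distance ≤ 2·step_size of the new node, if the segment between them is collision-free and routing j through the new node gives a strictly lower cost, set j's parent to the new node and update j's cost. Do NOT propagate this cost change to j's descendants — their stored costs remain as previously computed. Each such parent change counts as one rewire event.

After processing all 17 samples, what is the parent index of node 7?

Parent of node 7: 5

1. q=(15,16) nearest=0 d=16 new=(3,2) → add node 1 parent=0 cost=2
2. q=(12,12) nearest=1 d=10 new=(5,4) → add node 2 parent=1 cost=4
3. q=(9,14) nearest=2 d=10 new=(7,6) → add node 3 parent=2 cost=6
4. q=(2,10) nearest=3 d=5 new=(5,8) → add node 4 parent=3 cost=8
5. q=(21,12) nearest=3 d=14 new=(9,8) → add node 5 parent=3 cost=8
6. q=(19,40) nearest=4 d=32 new=(7,10) → add node 6 parent=4 cost=10
7. q=(23,16) nearest=5 d=14 new=(11,10) → add node 7 parent=5 cost=10
8. q=(14,29) nearest=6 d=19 new=(9,12) → add node 8 parent=6 cost=12
9. q=(13,29) nearest=8 d=17 new=(11,14) → add node 9 parent=8 cost=14
10. q=(3,13) nearest=6 d=4 new=(5,12) → add node 10 parent=6 cost=12
11. q=(30,15) nearest=7 d=19 new=(13,12) → add node 11 parent=7 cost=12
12. q=(12,8) nearest=7 d=2 new=(12,8) → add node 12 parent=7 cost=12
13. q=(14,6) nearest=12 d=2 new=(14,6) → add node 13 parent=12 cost=14
14. q=(27,18) nearest=13 d=13 new=(16,8) → add node 14 parent=13 cost=16
15. q=(24,33) nearest=9 d=19 new=(13,16) → add node 15 parent=9 cost=16
16. q=(18,12) nearest=14 d=4 new=(18,10) → blocked by [18,21]×[6,10], reject
17. q=(16,5) nearest=13 d=2 new=(16,5) → add node 16 parent=13 cost=16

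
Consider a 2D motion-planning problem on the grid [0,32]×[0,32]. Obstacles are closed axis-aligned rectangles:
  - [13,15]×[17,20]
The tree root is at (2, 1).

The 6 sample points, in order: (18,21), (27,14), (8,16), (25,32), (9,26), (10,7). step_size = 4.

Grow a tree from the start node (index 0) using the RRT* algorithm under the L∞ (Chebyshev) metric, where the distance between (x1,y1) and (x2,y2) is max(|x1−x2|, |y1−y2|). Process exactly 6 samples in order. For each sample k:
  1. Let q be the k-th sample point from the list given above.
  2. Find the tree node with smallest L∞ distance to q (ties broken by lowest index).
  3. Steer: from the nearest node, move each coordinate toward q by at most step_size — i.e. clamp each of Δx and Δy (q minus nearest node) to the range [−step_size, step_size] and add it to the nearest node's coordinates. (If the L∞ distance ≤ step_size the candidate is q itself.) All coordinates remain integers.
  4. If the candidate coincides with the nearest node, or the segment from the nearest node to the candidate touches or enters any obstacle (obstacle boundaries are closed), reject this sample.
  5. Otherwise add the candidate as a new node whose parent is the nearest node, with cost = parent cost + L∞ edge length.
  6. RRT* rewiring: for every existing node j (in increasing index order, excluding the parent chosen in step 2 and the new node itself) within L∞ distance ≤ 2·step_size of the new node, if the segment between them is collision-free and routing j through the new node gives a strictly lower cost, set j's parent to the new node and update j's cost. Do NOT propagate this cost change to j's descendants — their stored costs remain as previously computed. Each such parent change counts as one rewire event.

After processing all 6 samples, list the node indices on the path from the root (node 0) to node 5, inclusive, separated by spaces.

1. q=(18,21) nearest=0 d=20 new=(6,5) → add node 1 parent=0 cost=4
2. q=(27,14) nearest=1 d=21 new=(10,9) → add node 2 parent=1 cost=8
3. q=(8,16) nearest=2 d=7 new=(8,13) → add node 3 parent=2 cost=12
4. q=(25,32) nearest=3 d=19 new=(12,17) → add node 4 parent=3 cost=16
5. q=(9,26) nearest=4 d=9 new=(9,21) → add node 5 parent=4 cost=20
6. q=(10,7) nearest=2 d=2 new=(10,7) → add node 6 parent=2 cost=10

Path: 0 1 2 3 4 5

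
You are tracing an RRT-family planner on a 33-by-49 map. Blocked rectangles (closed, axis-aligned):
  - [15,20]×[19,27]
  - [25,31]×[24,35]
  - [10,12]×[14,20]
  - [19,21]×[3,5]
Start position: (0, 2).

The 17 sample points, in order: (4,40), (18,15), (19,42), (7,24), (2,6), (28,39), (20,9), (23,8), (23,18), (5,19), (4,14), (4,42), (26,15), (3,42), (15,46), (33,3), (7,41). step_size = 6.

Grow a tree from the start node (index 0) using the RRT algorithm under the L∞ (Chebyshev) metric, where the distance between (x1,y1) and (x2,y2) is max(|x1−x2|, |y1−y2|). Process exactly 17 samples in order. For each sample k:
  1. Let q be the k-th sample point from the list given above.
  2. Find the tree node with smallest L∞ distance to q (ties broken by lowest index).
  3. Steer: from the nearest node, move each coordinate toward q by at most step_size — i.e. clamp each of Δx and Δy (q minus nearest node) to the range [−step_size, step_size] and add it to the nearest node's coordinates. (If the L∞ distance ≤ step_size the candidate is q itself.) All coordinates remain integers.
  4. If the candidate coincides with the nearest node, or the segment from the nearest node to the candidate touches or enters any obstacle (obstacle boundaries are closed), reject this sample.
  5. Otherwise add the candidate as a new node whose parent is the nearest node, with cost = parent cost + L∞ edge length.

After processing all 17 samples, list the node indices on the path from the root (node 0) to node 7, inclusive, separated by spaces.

Path: 0 1 2 7

1. q=(4,40) nearest=0 d=38 new=(4,8) → add node 1 parent=0 cost=6
2. q=(18,15) nearest=1 d=14 new=(10,14) → blocked by [10,12]×[14,20], reject
3. q=(19,42) nearest=1 d=34 new=(10,14) → blocked by [10,12]×[14,20], reject
4. q=(7,24) nearest=1 d=16 new=(7,14) → add node 2 parent=1 cost=12
5. q=(2,6) nearest=1 d=2 new=(2,6) → add node 3 parent=1 cost=8
6. q=(28,39) nearest=2 d=25 new=(13,20) → blocked by [10,12]×[14,20], reject
7. q=(20,9) nearest=2 d=13 new=(13,9) → add node 4 parent=2 cost=18
8. q=(23,8) nearest=4 d=10 new=(19,8) → add node 5 parent=4 cost=24
9. q=(23,18) nearest=4 d=10 new=(19,15) → add node 6 parent=4 cost=24
10. q=(5,19) nearest=2 d=5 new=(5,19) → add node 7 parent=2 cost=17
11. q=(4,14) nearest=2 d=3 new=(4,14) → add node 8 parent=2 cost=15
12. q=(4,42) nearest=7 d=23 new=(4,25) → add node 9 parent=7 cost=23
13. q=(26,15) nearest=5 d=7 new=(25,14) → add node 10 parent=5 cost=30
14. q=(3,42) nearest=9 d=17 new=(3,31) → add node 11 parent=9 cost=29
15. q=(15,46) nearest=11 d=15 new=(9,37) → add node 12 parent=11 cost=35
16. q=(33,3) nearest=10 d=11 new=(31,8) → add node 13 parent=10 cost=36
17. q=(7,41) nearest=12 d=4 new=(7,41) → add node 14 parent=12 cost=39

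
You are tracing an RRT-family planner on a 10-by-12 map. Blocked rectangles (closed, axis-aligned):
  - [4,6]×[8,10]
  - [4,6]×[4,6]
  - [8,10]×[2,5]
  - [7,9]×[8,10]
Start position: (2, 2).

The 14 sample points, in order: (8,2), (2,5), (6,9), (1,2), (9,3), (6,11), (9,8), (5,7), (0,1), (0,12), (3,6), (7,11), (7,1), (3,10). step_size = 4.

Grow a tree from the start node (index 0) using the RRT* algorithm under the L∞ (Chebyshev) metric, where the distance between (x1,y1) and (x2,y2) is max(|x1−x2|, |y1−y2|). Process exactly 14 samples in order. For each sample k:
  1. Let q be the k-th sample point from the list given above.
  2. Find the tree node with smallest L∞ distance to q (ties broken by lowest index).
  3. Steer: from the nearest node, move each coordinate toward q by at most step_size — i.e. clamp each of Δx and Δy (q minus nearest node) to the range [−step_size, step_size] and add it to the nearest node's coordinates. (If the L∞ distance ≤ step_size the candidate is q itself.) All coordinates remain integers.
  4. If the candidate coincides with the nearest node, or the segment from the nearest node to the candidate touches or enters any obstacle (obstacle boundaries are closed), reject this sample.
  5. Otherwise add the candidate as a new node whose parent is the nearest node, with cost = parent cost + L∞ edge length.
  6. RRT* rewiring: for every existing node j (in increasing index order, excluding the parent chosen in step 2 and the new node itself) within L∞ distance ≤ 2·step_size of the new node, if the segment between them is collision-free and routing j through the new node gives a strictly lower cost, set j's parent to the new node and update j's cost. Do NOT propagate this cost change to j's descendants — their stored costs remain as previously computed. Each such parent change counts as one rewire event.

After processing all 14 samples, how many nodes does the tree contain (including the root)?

Node count: 8

1. q=(8,2) nearest=0 d=6 new=(6,2) → add node 1 parent=0 cost=4
2. q=(2,5) nearest=0 d=3 new=(2,5) → add node 2 parent=0 cost=3
3. q=(6,9) nearest=2 d=4 new=(6,9) → blocked by [4,6]×[8,10], reject
4. q=(1,2) nearest=0 d=1 new=(1,2) → add node 3 parent=0 cost=1
5. q=(9,3) nearest=1 d=3 new=(9,3) → blocked by [8,10]×[2,5], reject
6. q=(6,11) nearest=2 d=6 new=(6,9) → blocked by [4,6]×[8,10], reject
7. q=(9,8) nearest=1 d=6 new=(9,6) → blocked by [8,10]×[2,5], reject
8. q=(5,7) nearest=2 d=3 new=(5,7) → add node 4 parent=2 cost=6
9. q=(0,1) nearest=3 d=1 new=(0,1) → add node 5 parent=3 cost=2
10. q=(0,12) nearest=4 d=5 new=(1,11) → blocked by [4,6]×[8,10], reject
11. q=(3,6) nearest=2 d=1 new=(3,6) → add node 6 parent=2 cost=4
12. q=(7,11) nearest=4 d=4 new=(7,11) → blocked by [4,6]×[8,10], reject
13. q=(7,1) nearest=1 d=1 new=(7,1) → add node 7 parent=1 cost=5
14. q=(3,10) nearest=4 d=3 new=(3,10) → blocked by [4,6]×[8,10], reject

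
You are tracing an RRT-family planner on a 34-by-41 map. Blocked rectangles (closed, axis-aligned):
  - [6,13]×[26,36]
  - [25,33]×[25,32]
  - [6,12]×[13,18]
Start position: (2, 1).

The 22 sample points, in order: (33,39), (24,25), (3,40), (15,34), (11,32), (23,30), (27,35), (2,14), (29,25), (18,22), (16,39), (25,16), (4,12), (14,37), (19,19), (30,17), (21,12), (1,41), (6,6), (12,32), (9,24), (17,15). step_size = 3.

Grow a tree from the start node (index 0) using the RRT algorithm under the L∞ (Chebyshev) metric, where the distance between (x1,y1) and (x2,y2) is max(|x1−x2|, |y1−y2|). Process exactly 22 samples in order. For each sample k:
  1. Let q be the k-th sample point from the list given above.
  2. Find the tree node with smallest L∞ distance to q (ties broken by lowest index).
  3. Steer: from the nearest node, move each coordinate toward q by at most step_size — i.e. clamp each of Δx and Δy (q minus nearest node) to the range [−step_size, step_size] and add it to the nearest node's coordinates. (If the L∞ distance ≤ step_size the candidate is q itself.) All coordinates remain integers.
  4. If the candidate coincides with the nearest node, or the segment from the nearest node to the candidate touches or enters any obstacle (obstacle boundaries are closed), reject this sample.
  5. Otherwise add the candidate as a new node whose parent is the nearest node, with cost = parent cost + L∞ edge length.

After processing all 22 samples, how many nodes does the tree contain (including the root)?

Node count: 18

1. q=(33,39) nearest=0 d=38 new=(5,4) → add node 1 parent=0 cost=3
2. q=(24,25) nearest=1 d=21 new=(8,7) → add node 2 parent=1 cost=6
3. q=(3,40) nearest=2 d=33 new=(5,10) → add node 3 parent=2 cost=9
4. q=(15,34) nearest=3 d=24 new=(8,13) → blocked by [6,12]×[13,18], reject
5. q=(11,32) nearest=3 d=22 new=(8,13) → blocked by [6,12]×[13,18], reject
6. q=(23,30) nearest=3 d=20 new=(8,13) → blocked by [6,12]×[13,18], reject
7. q=(27,35) nearest=3 d=25 new=(8,13) → blocked by [6,12]×[13,18], reject
8. q=(2,14) nearest=3 d=4 new=(2,13) → add node 4 parent=3 cost=12
9. q=(29,25) nearest=2 d=21 new=(11,10) → add node 5 parent=2 cost=9
10. q=(18,22) nearest=5 d=12 new=(14,13) → add node 6 parent=5 cost=12
11. q=(16,39) nearest=4 d=26 new=(5,16) → add node 7 parent=4 cost=15
12. q=(25,16) nearest=6 d=11 new=(17,16) → add node 8 parent=6 cost=15
13. q=(4,12) nearest=3 d=2 new=(4,12) → add node 9 parent=3 cost=11
14. q=(14,37) nearest=7 d=21 new=(8,19) → blocked by [6,12]×[13,18], reject
15. q=(19,19) nearest=8 d=3 new=(19,19) → add node 10 parent=8 cost=18
16. q=(30,17) nearest=10 d=11 new=(22,17) → add node 11 parent=10 cost=21
17. q=(21,12) nearest=8 d=4 new=(20,13) → add node 12 parent=8 cost=18
18. q=(1,41) nearest=10 d=22 new=(16,22) → add node 13 parent=10 cost=21
19. q=(6,6) nearest=1 d=2 new=(6,6) → add node 14 parent=1 cost=5
20. q=(12,32) nearest=13 d=10 new=(13,25) → add node 15 parent=13 cost=24
21. q=(9,24) nearest=15 d=4 new=(10,24) → add node 16 parent=15 cost=27
22. q=(17,15) nearest=8 d=1 new=(17,15) → add node 17 parent=8 cost=16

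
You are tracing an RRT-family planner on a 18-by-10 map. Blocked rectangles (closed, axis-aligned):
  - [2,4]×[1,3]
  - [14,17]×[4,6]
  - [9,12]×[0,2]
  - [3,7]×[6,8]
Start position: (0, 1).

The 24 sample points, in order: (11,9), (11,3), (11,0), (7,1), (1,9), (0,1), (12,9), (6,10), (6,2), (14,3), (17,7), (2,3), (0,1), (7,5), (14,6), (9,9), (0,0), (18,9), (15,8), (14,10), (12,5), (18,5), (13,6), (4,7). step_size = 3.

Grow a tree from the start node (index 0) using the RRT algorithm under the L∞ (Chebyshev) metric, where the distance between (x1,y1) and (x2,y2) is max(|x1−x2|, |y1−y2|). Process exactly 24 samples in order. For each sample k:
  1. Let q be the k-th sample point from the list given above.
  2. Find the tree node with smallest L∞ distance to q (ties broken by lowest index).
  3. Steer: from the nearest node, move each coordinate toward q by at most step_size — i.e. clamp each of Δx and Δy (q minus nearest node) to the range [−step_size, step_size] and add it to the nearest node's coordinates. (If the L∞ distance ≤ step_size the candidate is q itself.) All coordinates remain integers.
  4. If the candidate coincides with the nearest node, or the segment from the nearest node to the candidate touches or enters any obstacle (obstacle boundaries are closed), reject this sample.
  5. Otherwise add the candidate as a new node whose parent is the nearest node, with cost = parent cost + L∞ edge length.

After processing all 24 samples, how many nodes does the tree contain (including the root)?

1. q=(11,9) nearest=0 d=11 new=(3,4) → blocked by [2,4]×[1,3], reject
2. q=(11,3) nearest=0 d=11 new=(3,3) → blocked by [2,4]×[1,3], reject
3. q=(11,0) nearest=0 d=11 new=(3,0) → add node 1 parent=0 cost=3
4. q=(7,1) nearest=1 d=4 new=(6,1) → add node 2 parent=1 cost=6
5. q=(1,9) nearest=0 d=8 new=(1,4) → add node 3 parent=0 cost=3
6. q=(0,1) nearest=0 d=0 → coincident, reject
7. q=(12,9) nearest=2 d=8 new=(9,4) → add node 4 parent=2 cost=9
8. q=(6,10) nearest=3 d=6 new=(4,7) → blocked by [3,7]×[6,8], reject
9. q=(6,2) nearest=2 d=1 new=(6,2) → add node 5 parent=2 cost=7
10. q=(14,3) nearest=4 d=5 new=(12,3) → add node 6 parent=4 cost=12
11. q=(17,7) nearest=6 d=5 new=(15,6) → blocked by [14,17]×[4,6], reject
12. q=(2,3) nearest=3 d=1 new=(2,3) → blocked by [2,4]×[1,3], reject
13. q=(0,1) nearest=0 d=0 → coincident, reject
14. q=(7,5) nearest=4 d=2 new=(7,5) → add node 7 parent=4 cost=11
15. q=(14,6) nearest=6 d=3 new=(14,6) → blocked by [14,17]×[4,6], reject
16. q=(9,9) nearest=7 d=4 new=(9,8) → add node 8 parent=7 cost=14
17. q=(0,0) nearest=0 d=1 new=(0,0) → add node 9 parent=0 cost=1
18. q=(18,9) nearest=6 d=6 new=(15,6) → blocked by [14,17]×[4,6], reject
19. q=(15,8) nearest=6 d=5 new=(15,6) → blocked by [14,17]×[4,6], reject
20. q=(14,10) nearest=8 d=5 new=(12,10) → add node 10 parent=8 cost=17
21. q=(12,5) nearest=6 d=2 new=(12,5) → add node 11 parent=6 cost=14
22. q=(18,5) nearest=6 d=6 new=(15,5) → blocked by [14,17]×[4,6], reject
23. q=(13,6) nearest=11 d=1 new=(13,6) → add node 12 parent=11 cost=15
24. q=(4,7) nearest=3 d=3 new=(4,7) → blocked by [3,7]×[6,8], reject

Node count: 13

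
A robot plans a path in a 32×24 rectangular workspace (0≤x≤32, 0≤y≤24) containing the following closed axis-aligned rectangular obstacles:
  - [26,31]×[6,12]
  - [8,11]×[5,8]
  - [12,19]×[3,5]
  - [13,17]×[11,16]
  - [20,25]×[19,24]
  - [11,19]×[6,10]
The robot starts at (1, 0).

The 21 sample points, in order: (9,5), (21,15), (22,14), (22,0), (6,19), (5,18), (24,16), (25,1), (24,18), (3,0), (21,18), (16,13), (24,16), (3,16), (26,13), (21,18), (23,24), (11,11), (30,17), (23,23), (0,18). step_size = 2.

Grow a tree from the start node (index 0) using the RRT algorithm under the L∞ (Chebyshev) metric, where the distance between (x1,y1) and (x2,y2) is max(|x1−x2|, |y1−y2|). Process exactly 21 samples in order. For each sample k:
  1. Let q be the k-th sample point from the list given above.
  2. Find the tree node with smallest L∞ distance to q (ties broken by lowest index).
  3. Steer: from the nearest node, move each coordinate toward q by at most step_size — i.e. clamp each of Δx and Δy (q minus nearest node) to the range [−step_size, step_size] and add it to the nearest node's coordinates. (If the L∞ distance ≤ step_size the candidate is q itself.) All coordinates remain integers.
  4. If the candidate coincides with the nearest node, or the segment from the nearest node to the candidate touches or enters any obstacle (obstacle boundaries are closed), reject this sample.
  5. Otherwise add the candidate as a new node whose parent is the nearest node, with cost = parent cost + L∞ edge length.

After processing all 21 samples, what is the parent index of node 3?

1. q=(9,5) nearest=0 d=8 new=(3,2) → add node 1 parent=0 cost=2
2. q=(21,15) nearest=1 d=18 new=(5,4) → add node 2 parent=1 cost=4
3. q=(22,14) nearest=2 d=17 new=(7,6) → add node 3 parent=2 cost=6
4. q=(22,0) nearest=3 d=15 new=(9,4) → blocked by [8,11]×[5,8], reject
5. q=(6,19) nearest=3 d=13 new=(6,8) → add node 4 parent=3 cost=8
6. q=(5,18) nearest=4 d=10 new=(5,10) → add node 5 parent=4 cost=10
7. q=(24,16) nearest=3 d=17 new=(9,8) → blocked by [8,11]×[5,8], reject
8. q=(25,1) nearest=3 d=18 new=(9,4) → blocked by [8,11]×[5,8], reject
9. q=(24,18) nearest=3 d=17 new=(9,8) → blocked by [8,11]×[5,8], reject
10. q=(3,0) nearest=0 d=2 new=(3,0) → add node 6 parent=0 cost=2
11. q=(21,18) nearest=3 d=14 new=(9,8) → blocked by [8,11]×[5,8], reject
12. q=(16,13) nearest=3 d=9 new=(9,8) → blocked by [8,11]×[5,8], reject
13. q=(24,16) nearest=3 d=17 new=(9,8) → blocked by [8,11]×[5,8], reject
14. q=(3,16) nearest=5 d=6 new=(3,12) → add node 7 parent=5 cost=12
15. q=(26,13) nearest=3 d=19 new=(9,8) → blocked by [8,11]×[5,8], reject
16. q=(21,18) nearest=3 d=14 new=(9,8) → blocked by [8,11]×[5,8], reject
17. q=(23,24) nearest=4 d=17 new=(8,10) → add node 8 parent=4 cost=10
18. q=(11,11) nearest=8 d=3 new=(10,11) → add node 9 parent=8 cost=12
19. q=(30,17) nearest=9 d=20 new=(12,13) → add node 10 parent=9 cost=14
20. q=(23,23) nearest=10 d=11 new=(14,15) → blocked by [13,17]×[11,16], reject
21. q=(0,18) nearest=7 d=6 new=(1,14) → add node 11 parent=7 cost=14

Parent of node 3: 2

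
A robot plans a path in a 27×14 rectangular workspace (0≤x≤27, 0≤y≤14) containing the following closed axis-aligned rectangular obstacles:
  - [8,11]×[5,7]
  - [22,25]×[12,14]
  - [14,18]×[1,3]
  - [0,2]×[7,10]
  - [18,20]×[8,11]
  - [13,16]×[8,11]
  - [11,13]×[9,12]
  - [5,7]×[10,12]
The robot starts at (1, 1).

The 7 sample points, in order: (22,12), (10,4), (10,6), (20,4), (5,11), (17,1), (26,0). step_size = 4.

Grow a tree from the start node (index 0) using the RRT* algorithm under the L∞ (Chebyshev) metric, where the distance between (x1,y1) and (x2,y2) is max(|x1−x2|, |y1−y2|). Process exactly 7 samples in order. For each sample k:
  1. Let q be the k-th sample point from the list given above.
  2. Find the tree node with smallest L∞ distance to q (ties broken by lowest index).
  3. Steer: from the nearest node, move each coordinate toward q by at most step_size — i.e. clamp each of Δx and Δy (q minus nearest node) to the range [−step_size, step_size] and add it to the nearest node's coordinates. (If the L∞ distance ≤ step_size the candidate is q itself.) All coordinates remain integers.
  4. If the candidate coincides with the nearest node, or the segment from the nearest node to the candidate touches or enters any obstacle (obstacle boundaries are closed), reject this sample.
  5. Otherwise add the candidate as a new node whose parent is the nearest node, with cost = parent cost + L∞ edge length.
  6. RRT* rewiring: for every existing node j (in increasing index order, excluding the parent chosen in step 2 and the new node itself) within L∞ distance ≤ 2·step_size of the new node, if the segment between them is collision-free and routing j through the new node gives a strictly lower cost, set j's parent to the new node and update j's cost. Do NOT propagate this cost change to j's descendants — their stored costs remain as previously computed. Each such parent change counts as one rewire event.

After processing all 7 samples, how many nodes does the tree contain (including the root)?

1. q=(22,12) nearest=0 d=21 new=(5,5) → add node 1 parent=0 cost=4
2. q=(10,4) nearest=1 d=5 new=(9,4) → add node 2 parent=1 cost=8
3. q=(10,6) nearest=2 d=2 new=(10,6) → blocked by [8,11]×[5,7], reject
4. q=(20,4) nearest=2 d=11 new=(13,4) → add node 3 parent=2 cost=12
5. q=(5,11) nearest=1 d=6 new=(5,9) → add node 4 parent=1 cost=8
6. q=(17,1) nearest=3 d=4 new=(17,1) → blocked by [14,18]×[1,3], reject
7. q=(26,0) nearest=3 d=13 new=(17,0) → blocked by [14,18]×[1,3], reject

Node count: 5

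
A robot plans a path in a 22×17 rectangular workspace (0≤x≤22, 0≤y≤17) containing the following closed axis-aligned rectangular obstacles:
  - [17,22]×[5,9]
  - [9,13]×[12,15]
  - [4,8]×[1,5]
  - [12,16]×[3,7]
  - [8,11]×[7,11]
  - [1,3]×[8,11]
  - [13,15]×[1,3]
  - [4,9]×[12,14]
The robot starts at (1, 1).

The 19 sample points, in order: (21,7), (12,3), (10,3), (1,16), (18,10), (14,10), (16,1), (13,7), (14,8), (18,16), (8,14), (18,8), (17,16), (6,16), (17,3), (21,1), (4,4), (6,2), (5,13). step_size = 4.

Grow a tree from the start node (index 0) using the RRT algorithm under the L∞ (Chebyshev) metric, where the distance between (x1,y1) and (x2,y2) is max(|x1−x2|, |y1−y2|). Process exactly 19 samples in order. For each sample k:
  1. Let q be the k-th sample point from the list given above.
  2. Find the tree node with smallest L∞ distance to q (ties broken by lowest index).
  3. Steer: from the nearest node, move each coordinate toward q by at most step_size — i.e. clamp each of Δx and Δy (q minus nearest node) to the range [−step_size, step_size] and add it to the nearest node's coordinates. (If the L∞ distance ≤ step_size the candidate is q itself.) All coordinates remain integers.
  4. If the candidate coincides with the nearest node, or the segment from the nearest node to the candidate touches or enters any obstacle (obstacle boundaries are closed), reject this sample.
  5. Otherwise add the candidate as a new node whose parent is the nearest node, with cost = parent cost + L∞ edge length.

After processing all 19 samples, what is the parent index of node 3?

Parent of node 3: 2

1. q=(21,7) nearest=0 d=20 new=(5,5) → blocked by [4,8]×[1,5], reject
2. q=(12,3) nearest=0 d=11 new=(5,3) → blocked by [4,8]×[1,5], reject
3. q=(10,3) nearest=0 d=9 new=(5,3) → blocked by [4,8]×[1,5], reject
4. q=(1,16) nearest=0 d=15 new=(1,5) → add node 1 parent=0 cost=4
5. q=(18,10) nearest=0 d=17 new=(5,5) → blocked by [4,8]×[1,5], reject
6. q=(14,10) nearest=0 d=13 new=(5,5) → blocked by [4,8]×[1,5], reject
7. q=(16,1) nearest=0 d=15 new=(5,1) → blocked by [4,8]×[1,5], reject
8. q=(13,7) nearest=0 d=12 new=(5,5) → blocked by [4,8]×[1,5], reject
9. q=(14,8) nearest=0 d=13 new=(5,5) → blocked by [4,8]×[1,5], reject
10. q=(18,16) nearest=0 d=17 new=(5,5) → blocked by [4,8]×[1,5], reject
11. q=(8,14) nearest=1 d=9 new=(5,9) → add node 2 parent=1 cost=8
12. q=(18,8) nearest=2 d=13 new=(9,8) → blocked by [8,11]×[7,11], reject
13. q=(17,16) nearest=2 d=12 new=(9,13) → blocked by [9,13]×[12,15], reject
14. q=(6,16) nearest=2 d=7 new=(6,13) → blocked by [4,9]×[12,14], reject
15. q=(17,3) nearest=2 d=12 new=(9,5) → add node 3 parent=2 cost=12
16. q=(21,1) nearest=3 d=12 new=(13,1) → blocked by [13,15]×[1,3], reject
17. q=(4,4) nearest=0 d=3 new=(4,4) → blocked by [4,8]×[1,5], reject
18. q=(6,2) nearest=3 d=3 new=(6,2) → blocked by [4,8]×[1,5], reject
19. q=(5,13) nearest=2 d=4 new=(5,13) → blocked by [4,9]×[12,14], reject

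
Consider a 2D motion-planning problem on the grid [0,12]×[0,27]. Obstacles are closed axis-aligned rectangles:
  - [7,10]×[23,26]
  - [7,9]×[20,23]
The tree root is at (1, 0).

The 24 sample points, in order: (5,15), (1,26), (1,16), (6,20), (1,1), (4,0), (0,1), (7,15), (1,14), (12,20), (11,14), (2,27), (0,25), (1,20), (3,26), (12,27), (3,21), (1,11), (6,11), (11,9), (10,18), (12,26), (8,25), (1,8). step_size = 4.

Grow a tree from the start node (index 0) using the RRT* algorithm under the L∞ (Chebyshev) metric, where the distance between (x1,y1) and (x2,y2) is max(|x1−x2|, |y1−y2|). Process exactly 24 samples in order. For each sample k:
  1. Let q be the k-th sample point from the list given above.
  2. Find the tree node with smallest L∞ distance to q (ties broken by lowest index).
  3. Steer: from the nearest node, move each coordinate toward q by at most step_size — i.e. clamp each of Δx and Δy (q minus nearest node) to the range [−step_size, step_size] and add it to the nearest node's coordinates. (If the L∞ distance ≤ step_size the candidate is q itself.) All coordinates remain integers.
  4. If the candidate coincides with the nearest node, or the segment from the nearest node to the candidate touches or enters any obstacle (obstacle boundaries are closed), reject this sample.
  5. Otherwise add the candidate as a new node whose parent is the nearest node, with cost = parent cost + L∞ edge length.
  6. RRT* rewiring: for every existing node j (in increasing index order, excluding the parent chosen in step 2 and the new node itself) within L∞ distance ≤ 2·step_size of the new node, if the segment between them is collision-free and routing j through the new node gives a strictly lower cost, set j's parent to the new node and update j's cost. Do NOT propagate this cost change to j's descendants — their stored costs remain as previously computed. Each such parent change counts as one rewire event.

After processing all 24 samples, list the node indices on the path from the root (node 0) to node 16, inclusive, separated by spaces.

1. q=(5,15) nearest=0 d=15 new=(5,4) → add node 1 parent=0 cost=4
2. q=(1,26) nearest=1 d=22 new=(1,8) → add node 2 parent=1 cost=8
3. q=(1,16) nearest=2 d=8 new=(1,12) → add node 3 parent=2 cost=12
4. q=(6,20) nearest=3 d=8 new=(5,16) → add node 4 parent=3 cost=16
5. q=(1,1) nearest=0 d=1 new=(1,1) → add node 5 parent=0 cost=1
6. q=(4,0) nearest=0 d=3 new=(4,0) → add node 6 parent=0 cost=3
7. q=(0,1) nearest=0 d=1 new=(0,1) → add node 7 parent=0 cost=1
8. q=(7,15) nearest=4 d=2 new=(7,15) → add node 8 parent=4 cost=18
9. q=(1,14) nearest=3 d=2 new=(1,14) → add node 9 parent=3 cost=14
10. q=(12,20) nearest=8 d=5 new=(11,19) → add node 10 parent=8 cost=22
11. q=(11,14) nearest=8 d=4 new=(11,14) → add node 11 parent=8 cost=22
12. q=(2,27) nearest=10 d=9 new=(7,23) → blocked by [7,10]×[23,26], reject
13. q=(0,25) nearest=4 d=9 new=(1,20) → add node 12 parent=4 cost=20
14. q=(1,20) nearest=12 d=0 → coincident, reject
15. q=(3,26) nearest=12 d=6 new=(3,24) → add node 13 parent=12 cost=24
16. q=(12,27) nearest=10 d=8 new=(12,23) → add node 14 parent=10 cost=26
17. q=(3,21) nearest=12 d=2 new=(3,21) → add node 15 parent=12 cost=22
18. q=(1,11) nearest=3 d=1 new=(1,11) → add node 16 parent=3 cost=13
19. q=(6,11) nearest=8 d=4 new=(6,11) → add node 17 parent=8 cost=22
20. q=(11,9) nearest=11 d=5 new=(11,10) → add node 18 parent=11 cost=26
21. q=(10,18) nearest=10 d=1 new=(10,18) → add node 19 parent=10 cost=23
22. q=(12,26) nearest=14 d=3 new=(12,26) → add node 20 parent=14 cost=29
23. q=(8,25) nearest=14 d=4 new=(8,25) → blocked by [7,10]×[23,26], reject
24. q=(1,8) nearest=2 d=0 → coincident, reject

Path: 0 1 2 3 16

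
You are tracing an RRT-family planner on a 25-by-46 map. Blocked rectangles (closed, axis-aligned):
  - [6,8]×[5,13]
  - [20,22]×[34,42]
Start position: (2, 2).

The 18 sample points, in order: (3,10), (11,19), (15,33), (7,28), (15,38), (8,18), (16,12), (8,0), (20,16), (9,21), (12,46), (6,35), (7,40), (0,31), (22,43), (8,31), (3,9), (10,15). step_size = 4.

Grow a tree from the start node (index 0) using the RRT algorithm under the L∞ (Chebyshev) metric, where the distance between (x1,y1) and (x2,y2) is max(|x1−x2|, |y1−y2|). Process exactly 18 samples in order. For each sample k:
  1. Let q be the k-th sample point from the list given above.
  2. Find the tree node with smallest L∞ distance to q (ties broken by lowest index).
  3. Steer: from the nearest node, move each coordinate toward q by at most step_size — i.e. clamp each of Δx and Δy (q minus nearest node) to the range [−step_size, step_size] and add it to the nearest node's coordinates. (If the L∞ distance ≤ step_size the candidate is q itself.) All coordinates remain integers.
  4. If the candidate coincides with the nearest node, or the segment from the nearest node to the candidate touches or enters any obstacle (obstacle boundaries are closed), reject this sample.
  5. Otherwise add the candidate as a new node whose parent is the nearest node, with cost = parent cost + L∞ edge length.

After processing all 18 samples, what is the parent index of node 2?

Parent of node 2: 0

1. q=(3,10) nearest=0 d=8 new=(3,6) → add node 1 parent=0 cost=4
2. q=(11,19) nearest=1 d=13 new=(7,10) → blocked by [6,8]×[5,13], reject
3. q=(15,33) nearest=1 d=27 new=(7,10) → blocked by [6,8]×[5,13], reject
4. q=(7,28) nearest=1 d=22 new=(7,10) → blocked by [6,8]×[5,13], reject
5. q=(15,38) nearest=1 d=32 new=(7,10) → blocked by [6,8]×[5,13], reject
6. q=(8,18) nearest=1 d=12 new=(7,10) → blocked by [6,8]×[5,13], reject
7. q=(16,12) nearest=1 d=13 new=(7,10) → blocked by [6,8]×[5,13], reject
8. q=(8,0) nearest=0 d=6 new=(6,0) → add node 2 parent=0 cost=4
9. q=(20,16) nearest=2 d=16 new=(10,4) → add node 3 parent=2 cost=8
10. q=(9,21) nearest=1 d=15 new=(7,10) → blocked by [6,8]×[5,13], reject
11. q=(12,46) nearest=1 d=40 new=(7,10) → blocked by [6,8]×[5,13], reject
12. q=(6,35) nearest=1 d=29 new=(6,10) → blocked by [6,8]×[5,13], reject
13. q=(7,40) nearest=1 d=34 new=(7,10) → blocked by [6,8]×[5,13], reject
14. q=(0,31) nearest=1 d=25 new=(0,10) → add node 4 parent=1 cost=8
15. q=(22,43) nearest=4 d=33 new=(4,14) → add node 5 parent=4 cost=12
16. q=(8,31) nearest=5 d=17 new=(8,18) → add node 6 parent=5 cost=16
17. q=(3,9) nearest=1 d=3 new=(3,9) → add node 7 parent=1 cost=7
18. q=(10,15) nearest=6 d=3 new=(10,15) → add node 8 parent=6 cost=19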